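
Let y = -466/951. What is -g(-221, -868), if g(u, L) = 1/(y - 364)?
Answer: 951/346630 ≈ 0.0027436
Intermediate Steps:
y = -466/951 (y = -466*1/951 = -466/951 ≈ -0.49001)
g(u, L) = -951/346630 (g(u, L) = 1/(-466/951 - 364) = 1/(-346630/951) = -951/346630)
-g(-221, -868) = -1*(-951/346630) = 951/346630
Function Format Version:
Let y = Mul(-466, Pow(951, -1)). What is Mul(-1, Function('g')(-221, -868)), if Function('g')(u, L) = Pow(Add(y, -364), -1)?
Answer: Rational(951, 346630) ≈ 0.0027436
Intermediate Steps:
y = Rational(-466, 951) (y = Mul(-466, Rational(1, 951)) = Rational(-466, 951) ≈ -0.49001)
Function('g')(u, L) = Rational(-951, 346630) (Function('g')(u, L) = Pow(Add(Rational(-466, 951), -364), -1) = Pow(Rational(-346630, 951), -1) = Rational(-951, 346630))
Mul(-1, Function('g')(-221, -868)) = Mul(-1, Rational(-951, 346630)) = Rational(951, 346630)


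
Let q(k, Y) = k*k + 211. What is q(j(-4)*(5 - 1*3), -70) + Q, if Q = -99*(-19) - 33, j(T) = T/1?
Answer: 2123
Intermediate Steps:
j(T) = T (j(T) = T*1 = T)
Q = 1848 (Q = 1881 - 33 = 1848)
q(k, Y) = 211 + k² (q(k, Y) = k² + 211 = 211 + k²)
q(j(-4)*(5 - 1*3), -70) + Q = (211 + (-4*(5 - 1*3))²) + 1848 = (211 + (-4*(5 - 3))²) + 1848 = (211 + (-4*2)²) + 1848 = (211 + (-8)²) + 1848 = (211 + 64) + 1848 = 275 + 1848 = 2123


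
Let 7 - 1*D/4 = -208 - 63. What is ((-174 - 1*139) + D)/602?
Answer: 799/602 ≈ 1.3272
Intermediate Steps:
D = 1112 (D = 28 - 4*(-208 - 63) = 28 - 4*(-271) = 28 + 1084 = 1112)
((-174 - 1*139) + D)/602 = ((-174 - 1*139) + 1112)/602 = ((-174 - 139) + 1112)*(1/602) = (-313 + 1112)*(1/602) = 799*(1/602) = 799/602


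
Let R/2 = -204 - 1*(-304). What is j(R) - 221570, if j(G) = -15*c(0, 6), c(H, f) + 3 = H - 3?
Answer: -221480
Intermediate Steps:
c(H, f) = -6 + H (c(H, f) = -3 + (H - 3) = -3 + (-3 + H) = -6 + H)
R = 200 (R = 2*(-204 - 1*(-304)) = 2*(-204 + 304) = 2*100 = 200)
j(G) = 90 (j(G) = -15*(-6 + 0) = -15*(-6) = 90)
j(R) - 221570 = 90 - 221570 = -221480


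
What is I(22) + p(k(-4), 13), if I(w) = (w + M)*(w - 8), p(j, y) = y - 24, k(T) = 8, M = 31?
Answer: 731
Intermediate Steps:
p(j, y) = -24 + y
I(w) = (-8 + w)*(31 + w) (I(w) = (w + 31)*(w - 8) = (31 + w)*(-8 + w) = (-8 + w)*(31 + w))
I(22) + p(k(-4), 13) = (-248 + 22**2 + 23*22) + (-24 + 13) = (-248 + 484 + 506) - 11 = 742 - 11 = 731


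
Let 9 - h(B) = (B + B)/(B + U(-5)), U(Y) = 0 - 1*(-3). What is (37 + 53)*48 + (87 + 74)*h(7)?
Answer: 27718/5 ≈ 5543.6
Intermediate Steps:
U(Y) = 3 (U(Y) = 0 + 3 = 3)
h(B) = 9 - 2*B/(3 + B) (h(B) = 9 - (B + B)/(B + 3) = 9 - 2*B/(3 + B))
(37 + 53)*48 + (87 + 74)*h(7) = (37 + 53)*48 + (87 + 74)*((27 + 7*7)/(3 + 7)) = 90*48 + 161*((27 + 49)/10) = 4320 + 161*((⅒)*76) = 4320 + 161*(38/5) = 4320 + 6118/5 = 27718/5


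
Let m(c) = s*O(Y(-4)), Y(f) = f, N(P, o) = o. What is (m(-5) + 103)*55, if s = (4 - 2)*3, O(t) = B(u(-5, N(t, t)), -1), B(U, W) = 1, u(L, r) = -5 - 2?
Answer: 5995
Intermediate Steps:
u(L, r) = -7
O(t) = 1
s = 6 (s = 2*3 = 6)
m(c) = 6 (m(c) = 6*1 = 6)
(m(-5) + 103)*55 = (6 + 103)*55 = 109*55 = 5995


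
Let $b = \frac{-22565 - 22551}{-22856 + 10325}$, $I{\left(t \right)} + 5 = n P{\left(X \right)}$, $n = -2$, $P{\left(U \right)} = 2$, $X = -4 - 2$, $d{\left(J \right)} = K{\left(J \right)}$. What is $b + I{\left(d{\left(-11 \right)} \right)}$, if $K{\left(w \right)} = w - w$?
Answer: $- \frac{67663}{12531} \approx -5.3997$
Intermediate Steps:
$K{\left(w \right)} = 0$
$d{\left(J \right)} = 0$
$X = -6$ ($X = -4 - 2 = -6$)
$I{\left(t \right)} = -9$ ($I{\left(t \right)} = -5 - 4 = -9$)
$b = \frac{45116}{12531}$ ($b = - \frac{45116}{-12531} = \left(-45116\right) \left(- \frac{1}{12531}\right) = \frac{45116}{12531} \approx 3.6003$)
$b + I{\left(d{\left(-11 \right)} \right)} = \frac{45116}{12531} - 9 = - \frac{67663}{12531}$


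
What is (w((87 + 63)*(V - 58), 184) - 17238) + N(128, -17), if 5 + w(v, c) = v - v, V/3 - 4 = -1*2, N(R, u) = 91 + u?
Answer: -17169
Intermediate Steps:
V = 6 (V = 12 + 3*(-1*2) = 12 + 3*(-2) = 12 - 6 = 6)
w(v, c) = -5 (w(v, c) = -5 + (v - v) = -5 + 0 = -5)
(w((87 + 63)*(V - 58), 184) - 17238) + N(128, -17) = (-5 - 17238) + (91 - 17) = -17243 + 74 = -17169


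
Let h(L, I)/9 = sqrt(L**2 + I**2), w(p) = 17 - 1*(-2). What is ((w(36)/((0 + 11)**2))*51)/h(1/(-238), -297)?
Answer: 76874*sqrt(4996510597)/1813733346711 ≈ 0.0029960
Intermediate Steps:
w(p) = 19 (w(p) = 17 + 2 = 19)
h(L, I) = 9*sqrt(I**2 + L**2) (h(L, I) = 9*sqrt(L**2 + I**2) = 9*sqrt(I**2 + L**2))
((w(36)/((0 + 11)**2))*51)/h(1/(-238), -297) = ((19/((0 + 11)**2))*51)/((9*sqrt((-297)**2 + (1/(-238))**2))) = ((19/(11**2))*51)/((9*sqrt(88209 + (-1/238)**2))) = ((19/121)*51)/((9*sqrt(88209 + 1/56644))) = ((19*(1/121))*51)/((9*sqrt(4996510597/56644))) = ((19/121)*51)/((9*(sqrt(4996510597)/238))) = 969/(121*((9*sqrt(4996510597)/238))) = 969*(238*sqrt(4996510597)/44968595373)/121 = 76874*sqrt(4996510597)/1813733346711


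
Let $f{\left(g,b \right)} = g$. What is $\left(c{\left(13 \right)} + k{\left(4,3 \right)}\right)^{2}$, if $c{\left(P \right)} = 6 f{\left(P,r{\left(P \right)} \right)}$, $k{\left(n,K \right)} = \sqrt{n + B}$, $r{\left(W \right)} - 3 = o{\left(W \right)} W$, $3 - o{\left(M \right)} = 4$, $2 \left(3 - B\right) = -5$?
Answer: $\frac{\left(156 + \sqrt{38}\right)^{2}}{4} \approx 6574.3$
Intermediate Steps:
$B = \frac{11}{2}$ ($B = 3 - - \frac{5}{2} = 3 + \frac{5}{2} = \frac{11}{2} \approx 5.5$)
$o{\left(M \right)} = -1$ ($o{\left(M \right)} = 3 - 4 = -1$)
$r{\left(W \right)} = 3 - W$
$k{\left(n,K \right)} = \sqrt{\frac{11}{2} + n}$ ($k{\left(n,K \right)} = \sqrt{n + \frac{11}{2}} = \sqrt{\frac{11}{2} + n}$)
$c{\left(P \right)} = 6 P$
$\left(c{\left(13 \right)} + k{\left(4,3 \right)}\right)^{2} = \left(6 \cdot 13 + \frac{\sqrt{22 + 4 \cdot 4}}{2}\right)^{2} = \left(78 + \frac{\sqrt{22 + 16}}{2}\right)^{2} = \left(78 + \frac{\sqrt{38}}{2}\right)^{2}$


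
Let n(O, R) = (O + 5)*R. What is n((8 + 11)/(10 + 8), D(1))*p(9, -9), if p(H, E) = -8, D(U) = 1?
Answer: -436/9 ≈ -48.444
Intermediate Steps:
n(O, R) = R*(5 + O) (n(O, R) = (5 + O)*R = R*(5 + O))
n((8 + 11)/(10 + 8), D(1))*p(9, -9) = (1*(5 + (8 + 11)/(10 + 8)))*(-8) = (1*(5 + 19/18))*(-8) = (1*(109/18))*(-8) = (109/18)*(-8) = -436/9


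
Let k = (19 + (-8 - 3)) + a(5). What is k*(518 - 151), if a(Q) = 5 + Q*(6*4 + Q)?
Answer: 57986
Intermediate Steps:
a(Q) = 5 + Q*(24 + Q)
k = 158 (k = (19 + (-8 - 3)) + (5 + 5**2 + 24*5) = (19 - 11) + (5 + 25 + 120) = 8 + 150 = 158)
k*(518 - 151) = 158*(518 - 151) = 158*367 = 57986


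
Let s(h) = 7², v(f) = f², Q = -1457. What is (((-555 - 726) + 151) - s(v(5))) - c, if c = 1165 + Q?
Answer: -887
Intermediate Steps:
c = -292 (c = 1165 - 1457 = -292)
s(h) = 49
(((-555 - 726) + 151) - s(v(5))) - c = (((-555 - 726) + 151) - 1*49) - 1*(-292) = ((-1281 + 151) - 49) + 292 = (-1130 - 49) + 292 = -1179 + 292 = -887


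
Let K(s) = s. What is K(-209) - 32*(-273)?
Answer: 8527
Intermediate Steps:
K(-209) - 32*(-273) = -209 - 32*(-273) = -209 + 8736 = 8527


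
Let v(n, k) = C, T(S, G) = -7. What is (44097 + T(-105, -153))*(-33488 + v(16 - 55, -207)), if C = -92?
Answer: -1480542200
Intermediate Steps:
v(n, k) = -92
(44097 + T(-105, -153))*(-33488 + v(16 - 55, -207)) = (44097 - 7)*(-33488 - 92) = 44090*(-33580) = -1480542200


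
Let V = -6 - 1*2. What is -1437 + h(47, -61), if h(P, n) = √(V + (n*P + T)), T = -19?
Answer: -1437 + I*√2894 ≈ -1437.0 + 53.796*I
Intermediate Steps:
V = -8 (V = -6 - 2 = -8)
h(P, n) = √(-27 + P*n) (h(P, n) = √(-8 + (n*P - 19)) = √(-8 + (P*n - 19)) = √(-8 + (-19 + P*n)) = √(-27 + P*n))
-1437 + h(47, -61) = -1437 + √(-27 + 47*(-61)) = -1437 + √(-27 - 2867) = -1437 + √(-2894) = -1437 + I*√2894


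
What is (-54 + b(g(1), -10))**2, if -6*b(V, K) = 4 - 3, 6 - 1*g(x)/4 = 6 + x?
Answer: 105625/36 ≈ 2934.0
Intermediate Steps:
g(x) = -4*x (g(x) = 24 - 4*(6 + x) = 24 + (-24 - 4*x) = -4*x)
b(V, K) = -1/6 (b(V, K) = -(4 - 3)/6 = -1/6*1 = -1/6)
(-54 + b(g(1), -10))**2 = (-54 - 1/6)**2 = (-325/6)**2 = 105625/36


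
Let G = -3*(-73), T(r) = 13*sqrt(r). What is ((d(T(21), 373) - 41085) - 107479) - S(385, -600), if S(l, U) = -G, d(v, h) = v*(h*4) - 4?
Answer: -148349 + 19396*sqrt(21) ≈ -59465.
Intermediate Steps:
G = 219
d(v, h) = -4 + 4*h*v (d(v, h) = v*(4*h) - 4 = 4*h*v - 4 = -4 + 4*h*v)
S(l, U) = -219 (S(l, U) = -1*219 = -219)
((d(T(21), 373) - 41085) - 107479) - S(385, -600) = (((-4 + 4*373*(13*sqrt(21))) - 41085) - 107479) - 1*(-219) = (((-4 + 19396*sqrt(21)) - 41085) - 107479) + 219 = ((-41089 + 19396*sqrt(21)) - 107479) + 219 = (-148568 + 19396*sqrt(21)) + 219 = -148349 + 19396*sqrt(21)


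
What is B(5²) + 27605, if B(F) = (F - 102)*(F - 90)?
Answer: 32610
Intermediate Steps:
B(F) = (-102 + F)*(-90 + F)
B(5²) + 27605 = (9180 + (5²)² - 192*5²) + 27605 = (9180 + 25² - 192*25) + 27605 = (9180 + 625 - 4800) + 27605 = 5005 + 27605 = 32610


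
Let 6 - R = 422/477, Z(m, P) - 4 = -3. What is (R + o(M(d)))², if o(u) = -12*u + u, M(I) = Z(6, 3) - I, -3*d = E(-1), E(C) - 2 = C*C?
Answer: 64866916/227529 ≈ 285.09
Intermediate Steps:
Z(m, P) = 1 (Z(m, P) = 4 - 3 = 1)
E(C) = 2 + C² (E(C) = 2 + C*C = 2 + C²)
d = -1 (d = -(2 + (-1)²)/3 = -(2 + 1)/3 = -⅓*3 = -1)
M(I) = 1 - I
o(u) = -11*u
R = 2440/477 (R = 6 - 422/477 = 2440/477 ≈ 5.1153)
(R + o(M(d)))² = (2440/477 - 11*(1 - 1*(-1)))² = (2440/477 - 11*(1 + 1))² = (2440/477 - 11*2)² = (2440/477 - 22)² = (-8054/477)² = 64866916/227529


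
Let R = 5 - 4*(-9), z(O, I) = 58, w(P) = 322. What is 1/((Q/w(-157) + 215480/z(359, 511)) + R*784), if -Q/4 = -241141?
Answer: 4669/181412654 ≈ 2.5737e-5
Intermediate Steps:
Q = 964564 (Q = -4*(-241141) = 964564)
R = 41 (R = 5 + 36 = 41)
1/((Q/w(-157) + 215480/z(359, 511)) + R*784) = 1/((964564/322 + 215480/58) + 41*784) = 1/((964564*(1/322) + 215480*(1/58)) + 32144) = 1/((482282/161 + 107740/29) + 32144) = 1/(31332318/4669 + 32144) = 1/(181412654/4669) = 4669/181412654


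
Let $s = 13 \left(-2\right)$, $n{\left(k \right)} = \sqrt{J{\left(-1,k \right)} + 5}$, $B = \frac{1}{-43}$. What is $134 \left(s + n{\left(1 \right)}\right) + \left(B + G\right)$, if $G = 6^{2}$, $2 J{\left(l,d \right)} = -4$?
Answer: $- \frac{148265}{43} + 134 \sqrt{3} \approx -3215.9$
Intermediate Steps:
$J{\left(l,d \right)} = -2$ ($J{\left(l,d \right)} = \frac{1}{2} \left(-4\right) = -2$)
$B = - \frac{1}{43} \approx -0.023256$
$G = 36$
$n{\left(k \right)} = \sqrt{3}$ ($n{\left(k \right)} = \sqrt{-2 + 5} = \sqrt{3}$)
$s = -26$
$134 \left(s + n{\left(1 \right)}\right) + \left(B + G\right) = 134 \left(-26 + \sqrt{3}\right) + \left(- \frac{1}{43} + 36\right) = \left(-3484 + 134 \sqrt{3}\right) + \frac{1547}{43} = - \frac{148265}{43} + 134 \sqrt{3}$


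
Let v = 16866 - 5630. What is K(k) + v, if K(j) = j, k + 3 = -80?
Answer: 11153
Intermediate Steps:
k = -83 (k = -3 - 80 = -83)
v = 11236
K(k) + v = -83 + 11236 = 11153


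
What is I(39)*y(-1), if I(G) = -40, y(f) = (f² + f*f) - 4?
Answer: 80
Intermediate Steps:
y(f) = -4 + 2*f² (y(f) = (f² + f²) - 4 = 2*f² - 4 = -4 + 2*f²)
I(39)*y(-1) = -40*(-4 + 2*(-1)²) = -40*(-4 + 2*1) = -40*(-4 + 2) = -40*(-2) = 80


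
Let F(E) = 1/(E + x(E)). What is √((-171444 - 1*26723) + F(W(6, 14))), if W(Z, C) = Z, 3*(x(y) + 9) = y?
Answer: 2*I*√49542 ≈ 445.16*I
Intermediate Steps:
x(y) = -9 + y/3
F(E) = 1/(-9 + 4*E/3) (F(E) = 1/(E + (-9 + E/3)) = 1/(-9 + 4*E/3))
√((-171444 - 1*26723) + F(W(6, 14))) = √((-171444 - 1*26723) + 3/(-27 + 4*6)) = √((-171444 - 26723) + 3/(-27 + 24)) = √(-198167 + 3/(-3)) = √(-198167 + 3*(-⅓)) = √(-198167 - 1) = √(-198168) = 2*I*√49542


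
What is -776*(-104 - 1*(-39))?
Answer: 50440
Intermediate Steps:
-776*(-104 - 1*(-39)) = -776*(-104 + 39) = -776*(-65) = 50440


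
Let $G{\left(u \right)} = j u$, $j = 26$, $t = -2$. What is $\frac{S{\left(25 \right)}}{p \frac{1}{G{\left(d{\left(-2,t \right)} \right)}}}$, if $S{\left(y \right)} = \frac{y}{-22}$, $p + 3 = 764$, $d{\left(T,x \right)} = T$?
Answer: $\frac{650}{8371} \approx 0.077649$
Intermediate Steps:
$p = 761$ ($p = -3 + 764 = 761$)
$S{\left(y \right)} = - \frac{y}{22}$ ($S{\left(y \right)} = y \left(- \frac{1}{22}\right) = - \frac{y}{22}$)
$G{\left(u \right)} = 26 u$
$\frac{S{\left(25 \right)}}{p \frac{1}{G{\left(d{\left(-2,t \right)} \right)}}} = \frac{\left(- \frac{1}{22}\right) 25}{761 \frac{1}{26 \left(-2\right)}} = - \frac{25}{22 \frac{761}{-52}} = - \frac{25}{22 \cdot 761 \left(- \frac{1}{52}\right)} = - \frac{25}{22 \left(- \frac{761}{52}\right)} = \left(- \frac{25}{22}\right) \left(- \frac{52}{761}\right) = \frac{650}{8371}$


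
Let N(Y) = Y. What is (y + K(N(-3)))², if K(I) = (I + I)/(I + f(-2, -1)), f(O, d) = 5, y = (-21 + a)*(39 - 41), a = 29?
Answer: 361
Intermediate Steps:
y = -16 (y = (-21 + 29)*(39 - 41) = 8*(-2) = -16)
K(I) = 2*I/(5 + I) (K(I) = (I + I)/(I + 5) = (2*I)/(5 + I) = 2*I/(5 + I))
(y + K(N(-3)))² = (-16 + 2*(-3)/(5 - 3))² = (-16 + 2*(-3)/2)² = (-16 + 2*(-3)*(½))² = (-16 - 3)² = (-19)² = 361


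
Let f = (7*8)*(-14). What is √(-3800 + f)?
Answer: 2*I*√1146 ≈ 67.705*I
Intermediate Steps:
f = -784 (f = 56*(-14) = -784)
√(-3800 + f) = √(-3800 - 784) = √(-4584) = 2*I*√1146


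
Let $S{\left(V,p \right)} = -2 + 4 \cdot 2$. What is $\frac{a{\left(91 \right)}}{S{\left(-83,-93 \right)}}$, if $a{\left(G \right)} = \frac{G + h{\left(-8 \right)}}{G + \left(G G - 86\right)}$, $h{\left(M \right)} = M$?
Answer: $\frac{83}{49716} \approx 0.0016695$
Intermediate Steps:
$a{\left(G \right)} = \frac{-8 + G}{-86 + G + G^{2}}$ ($a{\left(G \right)} = \frac{G - 8}{G + \left(G G - 86\right)} = \frac{-8 + G}{G + \left(G^{2} - 86\right)} = \frac{-8 + G}{G + \left(-86 + G^{2}\right)} = \frac{-8 + G}{-86 + G + G^{2}}$)
$S{\left(V,p \right)} = 6$ ($S{\left(V,p \right)} = -2 + 8 = 6$)
$\frac{a{\left(91 \right)}}{S{\left(-83,-93 \right)}} = \frac{\frac{1}{-86 + 91 + 91^{2}} \left(-8 + 91\right)}{6} = \frac{1}{-86 + 91 + 8281} \cdot 83 \cdot \frac{1}{6} = \frac{1}{8286} \cdot 83 \cdot \frac{1}{6} = \frac{83}{8286} \cdot \frac{1}{6} = \frac{83}{49716}$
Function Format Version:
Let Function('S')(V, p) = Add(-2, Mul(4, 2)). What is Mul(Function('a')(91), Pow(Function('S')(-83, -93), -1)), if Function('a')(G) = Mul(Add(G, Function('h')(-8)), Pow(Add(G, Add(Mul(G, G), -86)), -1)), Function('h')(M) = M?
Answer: Rational(83, 49716) ≈ 0.0016695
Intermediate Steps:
Function('a')(G) = Mul(Pow(Add(-86, G, Pow(G, 2)), -1), Add(-8, G)) (Function('a')(G) = Mul(Add(G, -8), Pow(Add(G, Add(Mul(G, G), -86)), -1)) = Mul(Add(-8, G), Pow(Add(G, Add(Pow(G, 2), -86)), -1)) = Mul(Add(-8, G), Pow(Add(G, Add(-86, Pow(G, 2))), -1)) = Mul(Add(-8, G), Pow(Add(-86, G, Pow(G, 2)), -1)) = Mul(Pow(Add(-86, G, Pow(G, 2)), -1), Add(-8, G)))
Function('S')(V, p) = 6 (Function('S')(V, p) = Add(-2, 8) = 6)
Mul(Function('a')(91), Pow(Function('S')(-83, -93), -1)) = Mul(Mul(Pow(Add(-86, 91, Pow(91, 2)), -1), Add(-8, 91)), Pow(6, -1)) = Mul(Mul(Pow(Add(-86, 91, 8281), -1), 83), Rational(1, 6)) = Mul(Mul(Pow(8286, -1), 83), Rational(1, 6)) = Mul(Mul(Rational(1, 8286), 83), Rational(1, 6)) = Mul(Rational(83, 8286), Rational(1, 6)) = Rational(83, 49716)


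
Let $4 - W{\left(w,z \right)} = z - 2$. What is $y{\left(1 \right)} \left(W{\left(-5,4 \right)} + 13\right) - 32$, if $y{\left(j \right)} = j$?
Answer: $-17$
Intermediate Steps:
$W{\left(w,z \right)} = 6 - z$ ($W{\left(w,z \right)} = 4 - \left(z - 2\right) = 4 - \left(-2 + z\right) = 6 - z$)
$y{\left(1 \right)} \left(W{\left(-5,4 \right)} + 13\right) - 32 = 1 \left(\left(6 - 4\right) + 13\right) - 32 = 1 \left(2 + 13\right) - 32 = 1 \cdot 15 - 32 = 15 - 32 = -17$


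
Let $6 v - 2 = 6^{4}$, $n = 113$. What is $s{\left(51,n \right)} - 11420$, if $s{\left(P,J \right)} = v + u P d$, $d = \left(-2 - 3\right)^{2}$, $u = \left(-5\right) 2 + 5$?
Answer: $- \frac{52736}{3} \approx -17579.0$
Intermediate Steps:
$u = -5$ ($u = -10 + 5 = -5$)
$v = \frac{649}{3}$ ($v = \frac{1}{3} + \frac{6^{4}}{6} = \frac{1}{3} + \frac{1}{6} \cdot 1296 = \frac{1}{3} + 216 = \frac{649}{3} \approx 216.33$)
$d = 25$ ($d = \left(-5\right)^{2} = 25$)
$s{\left(P,J \right)} = \frac{649}{3} - 125 P$ ($s{\left(P,J \right)} = \frac{649}{3} + - 5 P 25 = \frac{649}{3} - 125 P$)
$s{\left(51,n \right)} - 11420 = \left(\frac{649}{3} - 6375\right) - 11420 = - \frac{18476}{3} - 11420 = - \frac{52736}{3}$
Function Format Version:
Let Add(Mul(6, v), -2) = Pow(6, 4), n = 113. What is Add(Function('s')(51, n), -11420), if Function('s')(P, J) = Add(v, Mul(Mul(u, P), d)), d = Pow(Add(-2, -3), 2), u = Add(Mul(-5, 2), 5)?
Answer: Rational(-52736, 3) ≈ -17579.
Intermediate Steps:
u = -5 (u = Add(-10, 5) = -5)
v = Rational(649, 3) (v = Add(Rational(1, 3), Mul(Rational(1, 6), Pow(6, 4))) = Add(Rational(1, 3), Mul(Rational(1, 6), 1296)) = Add(Rational(1, 3), 216) = Rational(649, 3) ≈ 216.33)
d = 25 (d = Pow(-5, 2) = 25)
Function('s')(P, J) = Add(Rational(649, 3), Mul(-125, P)) (Function('s')(P, J) = Add(Rational(649, 3), Mul(Mul(-5, P), 25)) = Add(Rational(649, 3), Mul(-125, P)))
Add(Function('s')(51, n), -11420) = Add(Add(Rational(649, 3), Mul(-125, 51)), -11420) = Add(Add(Rational(649, 3), -6375), -11420) = Add(Rational(-18476, 3), -11420) = Rational(-52736, 3)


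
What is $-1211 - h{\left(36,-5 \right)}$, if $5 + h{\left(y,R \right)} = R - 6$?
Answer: $-1195$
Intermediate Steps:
$h{\left(y,R \right)} = -11 + R$ ($h{\left(y,R \right)} = -5 + \left(R - 6\right) = -5 + \left(-6 + R\right) = -11 + R$)
$-1211 - h{\left(36,-5 \right)} = -1211 - \left(-11 - 5\right) = -1211 - -16 = -1211 + 16 = -1195$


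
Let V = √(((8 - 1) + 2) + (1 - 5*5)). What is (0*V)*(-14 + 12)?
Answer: 0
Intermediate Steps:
V = I*√15 (V = √((7 + 2) + (1 - 25)) = √(9 - 24) = √(-15) = I*√15 ≈ 3.873*I)
(0*V)*(-14 + 12) = (0*(I*√15))*(-14 + 12) = 0*(-2) = 0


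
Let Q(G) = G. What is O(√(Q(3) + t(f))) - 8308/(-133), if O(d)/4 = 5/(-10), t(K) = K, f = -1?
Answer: 8042/133 ≈ 60.466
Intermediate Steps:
O(d) = -2 (O(d) = 4*(5/(-10)) = 4*(5*(-⅒)) = 4*(-½) = -2)
O(√(Q(3) + t(f))) - 8308/(-133) = -2 - 8308/(-133) = -2 - 8308*(-1)/133 = -2 - 124*(-67/133) = -2 + 8308/133 = 8042/133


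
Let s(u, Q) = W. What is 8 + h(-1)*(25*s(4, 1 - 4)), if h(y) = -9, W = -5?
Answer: 1133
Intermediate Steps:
s(u, Q) = -5
8 + h(-1)*(25*s(4, 1 - 4)) = 8 - 225*(-5) = 8 - 9*(-125) = 8 + 1125 = 1133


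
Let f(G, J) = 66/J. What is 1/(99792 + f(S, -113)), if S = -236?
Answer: 113/11276430 ≈ 1.0021e-5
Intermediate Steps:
1/(99792 + f(S, -113)) = 1/(99792 + 66/(-113)) = 1/(99792 + 66*(-1/113)) = 1/(99792 - 66/113) = 1/(11276430/113) = 113/11276430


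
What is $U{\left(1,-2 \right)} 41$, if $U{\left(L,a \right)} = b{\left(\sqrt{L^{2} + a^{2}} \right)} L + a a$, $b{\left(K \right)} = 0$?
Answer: $164$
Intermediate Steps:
$U{\left(L,a \right)} = a^{2}$ ($U{\left(L,a \right)} = 0 L + a a = 0 + a^{2} = a^{2}$)
$U{\left(1,-2 \right)} 41 = \left(-2\right)^{2} \cdot 41 = 4 \cdot 41 = 164$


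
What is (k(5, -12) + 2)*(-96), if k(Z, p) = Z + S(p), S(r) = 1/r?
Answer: -664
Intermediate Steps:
S(r) = 1/r
k(Z, p) = Z + 1/p
(k(5, -12) + 2)*(-96) = ((5 + 1/(-12)) + 2)*(-96) = ((5 - 1/12) + 2)*(-96) = (59/12 + 2)*(-96) = (83/12)*(-96) = -664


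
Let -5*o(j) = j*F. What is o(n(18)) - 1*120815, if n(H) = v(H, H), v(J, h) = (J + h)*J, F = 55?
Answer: -127943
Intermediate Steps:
v(J, h) = J*(J + h)
n(H) = 2*H**2 (n(H) = H*(H + H) = H*(2*H) = 2*H**2)
o(j) = -11*j (o(j) = -j*55/5 = -11*j)
o(n(18)) - 1*120815 = -22*18**2 - 1*120815 = -22*324 - 120815 = -11*648 - 120815 = -7128 - 120815 = -127943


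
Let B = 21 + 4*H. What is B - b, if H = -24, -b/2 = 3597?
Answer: 7119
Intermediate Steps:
b = -7194 (b = -2*3597 = -7194)
B = -75 (B = 21 + 4*(-24) = 21 - 96 = -75)
B - b = -75 - 1*(-7194) = -75 + 7194 = 7119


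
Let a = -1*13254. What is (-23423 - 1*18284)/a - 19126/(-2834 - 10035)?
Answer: 790223387/170565726 ≈ 4.6330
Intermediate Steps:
a = -13254
(-23423 - 1*18284)/a - 19126/(-2834 - 10035) = (-23423 - 1*18284)/(-13254) - 19126/(-2834 - 10035) = (-23423 - 18284)*(-1/13254) - 19126/(-12869) = -41707*(-1/13254) - 19126*(-1/12869) = 41707/13254 + 19126/12869 = 790223387/170565726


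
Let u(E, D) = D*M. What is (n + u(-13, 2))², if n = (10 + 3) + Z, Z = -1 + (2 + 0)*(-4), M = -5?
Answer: 36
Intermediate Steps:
u(E, D) = -5*D (u(E, D) = D*(-5) = -5*D)
Z = -9 (Z = -1 + 2*(-4) = -1 - 8 = -9)
n = 4 (n = (10 + 3) - 9 = 13 - 9 = 4)
(n + u(-13, 2))² = (4 - 5*2)² = (4 - 10)² = (-6)² = 36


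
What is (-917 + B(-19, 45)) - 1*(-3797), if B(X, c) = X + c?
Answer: 2906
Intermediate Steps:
(-917 + B(-19, 45)) - 1*(-3797) = (-917 + (-19 + 45)) - 1*(-3797) = (-917 + 26) + 3797 = -891 + 3797 = 2906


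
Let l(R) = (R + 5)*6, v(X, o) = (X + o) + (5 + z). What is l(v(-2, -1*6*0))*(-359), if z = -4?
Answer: -8616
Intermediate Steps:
v(X, o) = 1 + X + o (v(X, o) = (X + o) + (5 - 4) = (X + o) + 1 = 1 + X + o)
l(R) = 30 + 6*R (l(R) = (5 + R)*6 = 30 + 6*R)
l(v(-2, -1*6*0))*(-359) = (30 + 6*(1 - 2 - 1*6*0))*(-359) = (30 + 6*(1 - 2 - 6*0))*(-359) = (30 + 6*(1 - 2 + 0))*(-359) = (30 + 6*(-1))*(-359) = (30 - 6)*(-359) = 24*(-359) = -8616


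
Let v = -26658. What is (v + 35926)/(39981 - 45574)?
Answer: -1324/799 ≈ -1.6571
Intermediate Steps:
(v + 35926)/(39981 - 45574) = (-26658 + 35926)/(39981 - 45574) = 9268/(-5593) = 9268*(-1/5593) = -1324/799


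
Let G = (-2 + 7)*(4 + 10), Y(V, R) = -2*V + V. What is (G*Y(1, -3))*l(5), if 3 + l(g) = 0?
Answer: 210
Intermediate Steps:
Y(V, R) = -V
G = 70 (G = 5*14 = 70)
l(g) = -3 (l(g) = -3 + 0 = -3)
(G*Y(1, -3))*l(5) = (70*(-1*1))*(-3) = (70*(-1))*(-3) = -70*(-3) = 210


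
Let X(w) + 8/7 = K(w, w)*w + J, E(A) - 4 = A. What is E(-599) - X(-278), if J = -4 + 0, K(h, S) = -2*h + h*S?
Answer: 151472511/7 ≈ 2.1639e+7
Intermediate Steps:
E(A) = 4 + A
K(h, S) = -2*h + S*h
J = -4
X(w) = -36/7 + w²*(-2 + w) (X(w) = -8/7 + ((w*(-2 + w))*w - 4) = -8/7 + (w²*(-2 + w) - 4) = -8/7 + (-4 + w²*(-2 + w)) = -36/7 + w²*(-2 + w))
E(-599) - X(-278) = (4 - 599) - (-36/7 + (-278)²*(-2 - 278)) = -595 - (-36/7 + 77284*(-280)) = -595 - (-36/7 - 21639520) = -595 - 1*(-151476676/7) = -595 + 151476676/7 = 151472511/7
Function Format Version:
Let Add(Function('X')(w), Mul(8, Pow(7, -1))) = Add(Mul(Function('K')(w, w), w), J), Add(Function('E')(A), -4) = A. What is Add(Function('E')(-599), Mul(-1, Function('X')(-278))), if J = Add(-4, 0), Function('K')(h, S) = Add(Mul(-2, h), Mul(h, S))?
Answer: Rational(151472511, 7) ≈ 2.1639e+7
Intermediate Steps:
Function('E')(A) = Add(4, A)
Function('K')(h, S) = Add(Mul(-2, h), Mul(S, h))
J = -4
Function('X')(w) = Add(Rational(-36, 7), Mul(Pow(w, 2), Add(-2, w))) (Function('X')(w) = Add(Rational(-8, 7), Add(Mul(Mul(w, Add(-2, w)), w), -4)) = Add(Rational(-8, 7), Add(Mul(Pow(w, 2), Add(-2, w)), -4)) = Add(Rational(-8, 7), Add(-4, Mul(Pow(w, 2), Add(-2, w)))) = Add(Rational(-36, 7), Mul(Pow(w, 2), Add(-2, w))))
Add(Function('E')(-599), Mul(-1, Function('X')(-278))) = Add(Add(4, -599), Mul(-1, Add(Rational(-36, 7), Mul(Pow(-278, 2), Add(-2, -278))))) = Add(-595, Mul(-1, Add(Rational(-36, 7), Mul(77284, -280)))) = Add(-595, Mul(-1, Add(Rational(-36, 7), -21639520))) = Add(-595, Mul(-1, Rational(-151476676, 7))) = Add(-595, Rational(151476676, 7)) = Rational(151472511, 7)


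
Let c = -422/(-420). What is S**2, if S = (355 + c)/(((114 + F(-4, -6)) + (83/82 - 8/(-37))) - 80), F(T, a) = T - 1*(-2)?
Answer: 12862380866278969/112054398080625 ≈ 114.79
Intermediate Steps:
F(T, a) = 2 + T (F(T, a) = T + 2 = 2 + T)
c = 211/210 (c = -422*(-1/420) = 211/210 ≈ 1.0048)
S = 113412437/10585575 (S = (355 + 211/210)/(((114 + (2 - 4)) + (83/82 - 8/(-37))) - 80) = 74761/(210*(((114 - 2) + (83*(1/82) - 8*(-1/37))) - 80)) = 74761/(210*((112 + (83/82 + 8/37)) - 80)) = 74761/(210*((112 + 3727/3034) - 80)) = 74761/(210*(343535/3034 - 80)) = 74761/(210*(100815/3034)) = (74761/210)*(3034/100815) = 113412437/10585575 ≈ 10.714)
S**2 = (113412437/10585575)**2 = 12862380866278969/112054398080625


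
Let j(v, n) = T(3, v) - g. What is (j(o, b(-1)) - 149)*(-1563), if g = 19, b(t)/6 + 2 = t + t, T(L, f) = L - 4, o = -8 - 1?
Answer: 264147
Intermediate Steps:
o = -9
T(L, f) = -4 + L
b(t) = -12 + 12*t (b(t) = -12 + 6*(t + t) = -12 + 6*(2*t) = -12 + 12*t)
j(v, n) = -20 (j(v, n) = (-4 + 3) - 1*19 = -1 - 19 = -20)
(j(o, b(-1)) - 149)*(-1563) = (-20 - 149)*(-1563) = -169*(-1563) = 264147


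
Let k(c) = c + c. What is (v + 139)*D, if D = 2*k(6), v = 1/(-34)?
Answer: 56700/17 ≈ 3335.3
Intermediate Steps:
k(c) = 2*c
v = -1/34 ≈ -0.029412
D = 24 (D = 2*(2*6) = 2*12 = 24)
(v + 139)*D = (-1/34 + 139)*24 = (4725/34)*24 = 56700/17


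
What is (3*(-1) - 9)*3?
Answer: -36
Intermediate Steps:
(3*(-1) - 9)*3 = (-3 - 9)*3 = -12*3 = -36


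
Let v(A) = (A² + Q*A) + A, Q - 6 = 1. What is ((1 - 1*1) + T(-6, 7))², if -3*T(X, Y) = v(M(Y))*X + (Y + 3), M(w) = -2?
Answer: 6724/9 ≈ 747.11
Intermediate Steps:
Q = 7 (Q = 6 + 1 = 7)
v(A) = A² + 8*A (v(A) = (A² + 7*A) + A = A² + 8*A)
T(X, Y) = -1 + 4*X - Y/3 (T(X, Y) = -((-2*(8 - 2))*X + (Y + 3))/3 = -((-2*6)*X + (3 + Y))/3 = -(-12*X + (3 + Y))/3 = -(3 + Y - 12*X)/3 = -1 + 4*X - Y/3)
((1 - 1*1) + T(-6, 7))² = ((1 - 1*1) + (-1 + 4*(-6) - ⅓*7))² = ((1 - 1) + (-1 - 24 - 7/3))² = (0 - 82/3)² = (-82/3)² = 6724/9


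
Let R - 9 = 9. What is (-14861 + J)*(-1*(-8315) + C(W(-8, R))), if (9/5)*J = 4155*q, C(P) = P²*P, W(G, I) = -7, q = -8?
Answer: -797064476/3 ≈ -2.6569e+8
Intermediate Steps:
R = 18 (R = 9 + 9 = 18)
C(P) = P³
J = -55400/3 (J = 5*(4155*(-8))/9 = (5/9)*(-33240) = -55400/3 ≈ -18467.)
(-14861 + J)*(-1*(-8315) + C(W(-8, R))) = (-14861 - 55400/3)*(-1*(-8315) + (-7)³) = -99983*(8315 - 343)/3 = -99983/3*7972 = -797064476/3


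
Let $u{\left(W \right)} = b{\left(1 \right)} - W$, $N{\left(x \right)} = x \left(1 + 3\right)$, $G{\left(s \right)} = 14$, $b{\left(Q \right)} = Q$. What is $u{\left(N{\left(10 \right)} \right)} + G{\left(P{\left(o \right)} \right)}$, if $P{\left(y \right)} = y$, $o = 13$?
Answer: $-25$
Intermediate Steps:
$N{\left(x \right)} = 4 x$ ($N{\left(x \right)} = x 4 = 4 x$)
$u{\left(W \right)} = 1 - W$
$u{\left(N{\left(10 \right)} \right)} + G{\left(P{\left(o \right)} \right)} = \left(1 - 4 \cdot 10\right) + 14 = \left(1 - 40\right) + 14 = -39 + 14 = -25$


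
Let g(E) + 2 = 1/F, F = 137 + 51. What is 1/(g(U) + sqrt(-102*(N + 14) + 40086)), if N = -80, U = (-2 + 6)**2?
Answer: 23500/551531589 + 600848*sqrt(2)/183843863 ≈ 0.0046646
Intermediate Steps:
U = 16 (U = 4**2 = 16)
F = 188
g(E) = -375/188 (g(E) = -2 + 1/188 = -375/188)
1/(g(U) + sqrt(-102*(N + 14) + 40086)) = 1/(-375/188 + sqrt(-102*(-80 + 14) + 40086)) = 1/(-375/188 + sqrt(-102*(-66) + 40086)) = 1/(-375/188 + sqrt(6732 + 40086)) = 1/(-375/188 + sqrt(46818)) = 1/(-375/188 + 153*sqrt(2))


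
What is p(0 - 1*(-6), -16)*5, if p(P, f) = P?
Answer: 30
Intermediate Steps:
p(0 - 1*(-6), -16)*5 = (0 - 1*(-6))*5 = (0 + 6)*5 = 6*5 = 30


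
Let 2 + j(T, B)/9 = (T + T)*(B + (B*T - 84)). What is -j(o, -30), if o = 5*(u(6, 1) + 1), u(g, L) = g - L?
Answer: 547578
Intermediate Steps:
o = 30 (o = 5*((6 - 1*1) + 1) = 5*((6 - 1) + 1) = 5*(5 + 1) = 5*6 = 30)
j(T, B) = -18 + 18*T*(-84 + B + B*T) (j(T, B) = -18 + 9*((T + T)*(B + (B*T - 84))) = -18 + 9*((2*T)*(B + (-84 + B*T))) = -18 + 9*((2*T)*(-84 + B + B*T)) = -18 + 9*(2*T*(-84 + B + B*T)) = -18 + 18*T*(-84 + B + B*T))
-j(o, -30) = -(-18 - 1512*30 + 18*(-30)*30 + 18*(-30)*30²) = -(-18 - 45360 - 16200 + 18*(-30)*900) = -(-18 - 45360 - 16200 - 486000) = -1*(-547578) = 547578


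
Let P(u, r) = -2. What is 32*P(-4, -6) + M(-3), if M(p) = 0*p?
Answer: -64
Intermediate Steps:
M(p) = 0
32*P(-4, -6) + M(-3) = 32*(-2) + 0 = -64 + 0 = -64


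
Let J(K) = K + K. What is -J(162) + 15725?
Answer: 15401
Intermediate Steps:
J(K) = 2*K
-J(162) + 15725 = -2*162 + 15725 = -1*324 + 15725 = -324 + 15725 = 15401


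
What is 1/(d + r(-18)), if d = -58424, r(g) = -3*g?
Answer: -1/58370 ≈ -1.7132e-5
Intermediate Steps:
1/(d + r(-18)) = 1/(-58424 - 3*(-18)) = 1/(-58424 + 54) = 1/(-58370) = -1/58370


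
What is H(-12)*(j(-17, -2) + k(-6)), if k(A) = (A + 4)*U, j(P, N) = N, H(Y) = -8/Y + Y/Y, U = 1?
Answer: -20/3 ≈ -6.6667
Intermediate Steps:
H(Y) = 1 - 8/Y (H(Y) = -8/Y + 1 = 1 - 8/Y)
k(A) = 4 + A (k(A) = (A + 4)*1 = (4 + A)*1 = 4 + A)
H(-12)*(j(-17, -2) + k(-6)) = ((-8 - 12)/(-12))*(-2 + (4 - 6)) = (-1/12*(-20))*(-2 - 2) = (5/3)*(-4) = -20/3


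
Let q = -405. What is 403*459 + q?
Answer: 184572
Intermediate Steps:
403*459 + q = 403*459 - 405 = 184977 - 405 = 184572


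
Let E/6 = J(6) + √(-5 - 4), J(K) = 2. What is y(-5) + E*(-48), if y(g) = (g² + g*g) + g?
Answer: -531 - 864*I ≈ -531.0 - 864.0*I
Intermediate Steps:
y(g) = g + 2*g² (y(g) = (g² + g²) + g = 2*g² + g = g + 2*g²)
E = 12 + 18*I (E = 6*(2 + √(-5 - 4)) = 6*(2 + √(-9)) = 6*(2 + 3*I) = 12 + 18*I ≈ 12.0 + 18.0*I)
y(-5) + E*(-48) = -5*(1 + 2*(-5)) + (12 + 18*I)*(-48) = -5*(1 - 10) + (-576 - 864*I) = -5*(-9) + (-576 - 864*I) = 45 + (-576 - 864*I) = -531 - 864*I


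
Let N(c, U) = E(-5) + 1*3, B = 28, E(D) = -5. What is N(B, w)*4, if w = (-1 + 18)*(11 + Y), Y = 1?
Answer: -8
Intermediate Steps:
w = 204 (w = (-1 + 18)*(11 + 1) = 17*12 = 204)
N(c, U) = -2 (N(c, U) = -5 + 1*3 = -5 + 3 = -2)
N(B, w)*4 = -2*4 = -8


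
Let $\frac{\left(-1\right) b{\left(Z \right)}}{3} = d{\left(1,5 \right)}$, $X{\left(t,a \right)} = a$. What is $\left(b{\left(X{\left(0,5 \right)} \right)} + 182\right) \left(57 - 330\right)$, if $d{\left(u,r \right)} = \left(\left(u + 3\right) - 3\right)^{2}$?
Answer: $-48867$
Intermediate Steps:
$d{\left(u,r \right)} = u^{2}$ ($d{\left(u,r \right)} = \left(\left(3 + u\right) - 3\right)^{2} = u^{2}$)
$b{\left(Z \right)} = -3$ ($b{\left(Z \right)} = - 3 \cdot 1^{2} = \left(-3\right) 1 = -3$)
$\left(b{\left(X{\left(0,5 \right)} \right)} + 182\right) \left(57 - 330\right) = \left(-3 + 182\right) \left(57 - 330\right) = 179 \left(-273\right) = -48867$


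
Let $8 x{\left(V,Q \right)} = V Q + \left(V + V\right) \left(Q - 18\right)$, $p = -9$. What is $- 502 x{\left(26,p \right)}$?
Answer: $\frac{205569}{2} \approx 1.0278 \cdot 10^{5}$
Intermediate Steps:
$x{\left(V,Q \right)} = \frac{V \left(-18 + Q\right)}{4} + \frac{Q V}{8}$ ($x{\left(V,Q \right)} = \frac{V Q + \left(V + V\right) \left(Q - 18\right)}{8} = \frac{Q V + 2 V \left(-18 + Q\right)}{8} = \frac{V \left(-18 + Q\right)}{4} + \frac{Q V}{8}$)
$- 502 x{\left(26,p \right)} = - 502 \cdot \frac{3}{8} \cdot 26 \left(-12 - 9\right) = - 502 \cdot \frac{3}{8} \cdot 26 \left(-21\right) = \left(-502\right) \left(- \frac{819}{4}\right) = \frac{205569}{2}$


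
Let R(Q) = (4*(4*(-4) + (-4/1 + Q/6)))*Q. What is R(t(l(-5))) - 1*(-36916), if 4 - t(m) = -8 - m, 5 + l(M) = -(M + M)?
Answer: 107246/3 ≈ 35749.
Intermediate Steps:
l(M) = -5 - 2*M (l(M) = -5 - (M + M) = -5 - 2*M)
t(m) = 12 + m (t(m) = 4 - (-8 - m) = 4 + (8 + m) = 12 + m)
R(Q) = Q*(-80 + 2*Q/3) (R(Q) = (4*(-16 + (-4*1 + Q*(⅙))))*Q = (4*(-16 + (-4 + Q/6)))*Q = (4*(-20 + Q/6))*Q = (-80 + 2*Q/3)*Q = Q*(-80 + 2*Q/3))
R(t(l(-5))) - 1*(-36916) = 2*(12 + (-5 - 2*(-5)))*(-120 + (12 + (-5 - 2*(-5))))/3 - 1*(-36916) = 2*(12 + (-5 + 10))*(-120 + (12 + (-5 + 10)))/3 + 36916 = 2*(12 + 5)*(-120 + (12 + 5))/3 + 36916 = (⅔)*17*(-120 + 17) + 36916 = (⅔)*17*(-103) + 36916 = -3502/3 + 36916 = 107246/3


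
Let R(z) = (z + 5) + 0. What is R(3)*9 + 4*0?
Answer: 72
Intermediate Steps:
R(z) = 5 + z (R(z) = (5 + z) + 0 = 5 + z)
R(3)*9 + 4*0 = (5 + 3)*9 + 4*0 = 8*9 + 0 = 72 + 0 = 72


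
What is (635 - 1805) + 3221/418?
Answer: -485839/418 ≈ -1162.3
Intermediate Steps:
(635 - 1805) + 3221/418 = -1170 + 3221*(1/418) = -1170 + 3221/418 = -485839/418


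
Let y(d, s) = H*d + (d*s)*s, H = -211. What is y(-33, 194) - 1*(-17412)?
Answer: -1217613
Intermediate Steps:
y(d, s) = -211*d + d*s² (y(d, s) = -211*d + (d*s)*s = -211*d + d*s²)
y(-33, 194) - 1*(-17412) = -33*(-211 + 194²) - 1*(-17412) = -33*(-211 + 37636) + 17412 = -33*37425 + 17412 = -1235025 + 17412 = -1217613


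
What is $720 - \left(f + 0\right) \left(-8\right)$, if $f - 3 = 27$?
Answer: $960$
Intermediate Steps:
$f = 30$ ($f = 3 + 27 = 30$)
$720 - \left(f + 0\right) \left(-8\right) = 720 - \left(30 + 0\right) \left(-8\right) = 720 - 30 \left(-8\right) = 720 - -240 = 720 + 240 = 960$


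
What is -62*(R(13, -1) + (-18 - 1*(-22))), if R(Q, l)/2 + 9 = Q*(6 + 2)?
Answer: -12028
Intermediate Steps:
R(Q, l) = -18 + 16*Q (R(Q, l) = -18 + 2*(Q*(6 + 2)) = -18 + 2*(Q*8) = -18 + 2*(8*Q) = -18 + 16*Q)
-62*(R(13, -1) + (-18 - 1*(-22))) = -62*((-18 + 16*13) + (-18 - 1*(-22))) = -62*((-18 + 208) + (-18 + 22)) = -62*(190 + 4) = -62*194 = -12028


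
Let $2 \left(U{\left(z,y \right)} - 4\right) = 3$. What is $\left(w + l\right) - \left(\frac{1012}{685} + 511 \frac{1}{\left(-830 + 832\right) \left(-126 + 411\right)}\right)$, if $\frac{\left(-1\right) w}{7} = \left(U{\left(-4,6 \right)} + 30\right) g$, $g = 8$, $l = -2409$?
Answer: $- \frac{68709421}{15618} \approx -4399.4$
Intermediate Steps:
$U{\left(z,y \right)} = \frac{11}{2}$ ($U{\left(z,y \right)} = 4 + \frac{1}{2} \cdot 3 = 4 + \frac{3}{2} = \frac{11}{2}$)
$w = -1988$ ($w = - 7 \left(\frac{11}{2} + 30\right) 8 = - 7 \cdot \frac{71}{2} \cdot 8 = \left(-7\right) 284 = -1988$)
$\left(w + l\right) - \left(\frac{1012}{685} + 511 \frac{1}{\left(-830 + 832\right) \left(-126 + 411\right)}\right) = \left(-1988 - 2409\right) - \left(\frac{1012}{685} + 511 \frac{1}{\left(-830 + 832\right) \left(-126 + 411\right)}\right) = -4397 - \left(\frac{1012}{685} + \frac{511}{285 \cdot 2}\right) = -4397 - \left(\frac{1012}{685} + \frac{511}{570}\right) = -4397 - \frac{37075}{15618} = - \frac{68709421}{15618}$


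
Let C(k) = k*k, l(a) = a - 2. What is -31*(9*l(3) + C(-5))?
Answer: -1054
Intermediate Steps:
l(a) = -2 + a
C(k) = k**2
-31*(9*l(3) + C(-5)) = -31*(9*(-2 + 3) + (-5)**2) = -31*(9*1 + 25) = -31*(9 + 25) = -31*34 = -1054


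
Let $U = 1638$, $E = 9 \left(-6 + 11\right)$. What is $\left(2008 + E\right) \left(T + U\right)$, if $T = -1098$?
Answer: $1108620$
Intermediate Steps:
$E = 45$ ($E = 9 \cdot 5 = 45$)
$\left(2008 + E\right) \left(T + U\right) = \left(2008 + 45\right) \left(-1098 + 1638\right) = 2053 \cdot 540 = 1108620$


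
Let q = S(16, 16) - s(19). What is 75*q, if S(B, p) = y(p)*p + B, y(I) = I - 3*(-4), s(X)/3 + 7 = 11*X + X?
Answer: -14925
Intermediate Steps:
s(X) = -21 + 36*X (s(X) = -21 + 3*(11*X + X) = -21 + 3*(12*X) = -21 + 36*X)
y(I) = 12 + I (y(I) = I + 12 = 12 + I)
S(B, p) = B + p*(12 + p) (S(B, p) = (12 + p)*p + B = p*(12 + p) + B = B + p*(12 + p))
q = -199 (q = (16 + 16*(12 + 16)) - (-21 + 36*19) = (16 + 16*28) - (-21 + 684) = (16 + 448) - 1*663 = 464 - 663 = -199)
75*q = 75*(-199) = -14925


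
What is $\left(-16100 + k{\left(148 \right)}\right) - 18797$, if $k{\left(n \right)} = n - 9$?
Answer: $-34758$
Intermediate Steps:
$k{\left(n \right)} = -9 + n$ ($k{\left(n \right)} = n - 9 = -9 + n$)
$\left(-16100 + k{\left(148 \right)}\right) - 18797 = \left(-16100 + \left(-9 + 148\right)\right) - 18797 = \left(-16100 + 139\right) - 18797 = -15961 - 18797 = -34758$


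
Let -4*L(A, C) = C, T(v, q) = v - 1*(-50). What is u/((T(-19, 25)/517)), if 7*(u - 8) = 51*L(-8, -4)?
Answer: 55319/217 ≈ 254.93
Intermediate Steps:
T(v, q) = 50 + v (T(v, q) = v + 50 = 50 + v)
L(A, C) = -C/4
u = 107/7 (u = 8 + (51*(-1/4*(-4)))/7 = 8 + (51*1)/7 = 8 + (1/7)*51 = 8 + 51/7 = 107/7 ≈ 15.286)
u/((T(-19, 25)/517)) = 107/(7*(((50 - 19)/517))) = 107/(7*((31*(1/517)))) = 107/(7*(31/517)) = (107/7)*(517/31) = 55319/217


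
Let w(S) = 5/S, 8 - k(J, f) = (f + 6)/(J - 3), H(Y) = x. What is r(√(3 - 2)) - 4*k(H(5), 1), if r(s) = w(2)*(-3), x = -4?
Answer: -87/2 ≈ -43.500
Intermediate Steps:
H(Y) = -4
k(J, f) = 8 - (6 + f)/(-3 + J) (k(J, f) = 8 - (f + 6)/(J - 3) = 8 - (6 + f)/(-3 + J))
r(s) = -15/2 (r(s) = (5/2)*(-3) = -15/2)
r(√(3 - 2)) - 4*k(H(5), 1) = -15/2 - 4*(-30 - 1*1 + 8*(-4))/(-3 - 4) = -15/2 - 4*(-30 - 1 - 32)/(-7) = -15/2 - (-4)*(-63)/7 = -15/2 - 4*9 = -15/2 - 36 = -87/2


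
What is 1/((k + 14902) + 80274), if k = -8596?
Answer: 1/86580 ≈ 1.1550e-5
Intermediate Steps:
1/((k + 14902) + 80274) = 1/((-8596 + 14902) + 80274) = 1/(6306 + 80274) = 1/86580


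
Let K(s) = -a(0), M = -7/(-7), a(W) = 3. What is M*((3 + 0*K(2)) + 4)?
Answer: 7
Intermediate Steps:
M = 1 (M = -7*(-1/7) = 1)
K(s) = -3 (K(s) = -1*3 = -3)
M*((3 + 0*K(2)) + 4) = 1*((3 + 0*(-3)) + 4) = 1*((3 + 0) + 4) = 1*(3 + 4) = 1*7 = 7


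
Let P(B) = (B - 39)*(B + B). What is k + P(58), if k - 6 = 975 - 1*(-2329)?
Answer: 5514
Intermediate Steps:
P(B) = 2*B*(-39 + B) (P(B) = (-39 + B)*(2*B) = 2*B*(-39 + B))
k = 3310 (k = 6 + (975 - 1*(-2329)) = 6 + (975 + 2329) = 6 + 3304 = 3310)
k + P(58) = 3310 + 2*58*(-39 + 58) = 3310 + 2*58*19 = 3310 + 2204 = 5514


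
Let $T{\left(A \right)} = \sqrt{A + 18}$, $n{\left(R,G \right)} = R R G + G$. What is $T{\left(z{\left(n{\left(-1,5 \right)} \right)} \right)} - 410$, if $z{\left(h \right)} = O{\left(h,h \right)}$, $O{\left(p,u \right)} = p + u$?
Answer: $-410 + \sqrt{38} \approx -403.84$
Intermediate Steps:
$n{\left(R,G \right)} = G + G R^{2}$ ($n{\left(R,G \right)} = R^{2} G + G = G R^{2} + G = G + G R^{2}$)
$z{\left(h \right)} = 2 h$ ($z{\left(h \right)} = h + h = 2 h$)
$T{\left(A \right)} = \sqrt{18 + A}$
$T{\left(z{\left(n{\left(-1,5 \right)} \right)} \right)} - 410 = \sqrt{18 + 2 \cdot 5 \left(1 + \left(-1\right)^{2}\right)} - 410 = \sqrt{18 + 2 \cdot 5 \left(1 + 1\right)} - 410 = \sqrt{18 + 2 \cdot 5 \cdot 2} - 410 = \sqrt{18 + 2 \cdot 10} - 410 = \sqrt{18 + 20} - 410 = \sqrt{38} - 410 = -410 + \sqrt{38}$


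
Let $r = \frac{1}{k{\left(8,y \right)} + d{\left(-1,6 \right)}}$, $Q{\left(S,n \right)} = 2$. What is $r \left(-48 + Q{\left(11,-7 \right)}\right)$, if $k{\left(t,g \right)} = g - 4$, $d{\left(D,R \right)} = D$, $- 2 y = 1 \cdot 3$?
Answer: $\frac{92}{13} \approx 7.0769$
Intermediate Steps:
$y = - \frac{3}{2}$ ($y = - \frac{1 \cdot 3}{2} = \left(- \frac{1}{2}\right) 3 = - \frac{3}{2} \approx -1.5$)
$k{\left(t,g \right)} = -4 + g$ ($k{\left(t,g \right)} = g - 4 = -4 + g$)
$r = - \frac{2}{13}$ ($r = \frac{1}{\left(-4 - \frac{3}{2}\right) - 1} = \frac{1}{- \frac{11}{2} - 1} = \frac{1}{- \frac{13}{2}} = - \frac{2}{13} \approx -0.15385$)
$r \left(-48 + Q{\left(11,-7 \right)}\right) = - \frac{2 \left(-48 + 2\right)}{13} = \left(- \frac{2}{13}\right) \left(-46\right) = \frac{92}{13}$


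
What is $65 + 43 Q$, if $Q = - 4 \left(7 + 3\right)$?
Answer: $-1655$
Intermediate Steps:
$Q = -40$ ($Q = \left(-4\right) 10 = -40$)
$65 + 43 Q = 65 + 43 \left(-40\right) = 65 - 1720 = -1655$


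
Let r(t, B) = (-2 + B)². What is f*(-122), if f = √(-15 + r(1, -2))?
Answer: -122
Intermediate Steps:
f = 1 (f = √(-15 + (-2 - 2)²) = √(-15 + (-4)²) = √(-15 + 16) = √1 = 1)
f*(-122) = 1*(-122) = -122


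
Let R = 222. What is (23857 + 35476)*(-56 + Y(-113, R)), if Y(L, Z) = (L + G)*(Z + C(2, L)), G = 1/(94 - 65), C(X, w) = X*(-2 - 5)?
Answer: -40526337656/29 ≈ -1.3975e+9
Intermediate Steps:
C(X, w) = -7*X (C(X, w) = X*(-7) = -7*X)
G = 1/29 ≈ 0.034483
Y(L, Z) = (-14 + Z)*(1/29 + L) (Y(L, Z) = (L + 1/29)*(Z - 7*2) = (1/29 + L)*(Z - 14) = (1/29 + L)*(-14 + Z) = (-14 + Z)*(1/29 + L))
(23857 + 35476)*(-56 + Y(-113, R)) = (23857 + 35476)*(-56 + (-14/29 - 14*(-113) + (1/29)*222 - 113*222)) = 59333*(-56 + (-14/29 + 1582 + 222/29 - 25086)) = 59333*(-56 - 681408/29) = 59333*(-683032/29) = -40526337656/29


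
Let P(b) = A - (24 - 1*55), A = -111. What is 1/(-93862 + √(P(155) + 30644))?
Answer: -46931/4405022240 - 3*√849/4405022240 ≈ -1.0674e-5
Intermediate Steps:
P(b) = -80 (P(b) = -111 - (24 - 1*55) = -111 - (24 - 55) = -111 - 1*(-31) = -111 + 31 = -80)
1/(-93862 + √(P(155) + 30644)) = 1/(-93862 + √(-80 + 30644)) = 1/(-93862 + √30564) = 1/(-93862 + 6*√849)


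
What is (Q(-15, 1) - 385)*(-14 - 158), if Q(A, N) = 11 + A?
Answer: 66908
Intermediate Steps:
(Q(-15, 1) - 385)*(-14 - 158) = ((11 - 15) - 385)*(-14 - 158) = (-4 - 385)*(-172) = -389*(-172) = 66908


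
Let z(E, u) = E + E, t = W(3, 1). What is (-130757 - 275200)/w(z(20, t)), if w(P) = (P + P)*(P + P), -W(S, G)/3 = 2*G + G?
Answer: -405957/6400 ≈ -63.431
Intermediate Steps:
W(S, G) = -9*G (W(S, G) = -3*(2*G + G) = -9*G)
t = -9 (t = -9*1 = -9)
z(E, u) = 2*E
w(P) = 4*P² (w(P) = (2*P)*(2*P) = 4*P²)
(-130757 - 275200)/w(z(20, t)) = (-130757 - 275200)/((4*(2*20)²)) = -405957/(4*40²) = -405957/(4*1600) = -405957/6400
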